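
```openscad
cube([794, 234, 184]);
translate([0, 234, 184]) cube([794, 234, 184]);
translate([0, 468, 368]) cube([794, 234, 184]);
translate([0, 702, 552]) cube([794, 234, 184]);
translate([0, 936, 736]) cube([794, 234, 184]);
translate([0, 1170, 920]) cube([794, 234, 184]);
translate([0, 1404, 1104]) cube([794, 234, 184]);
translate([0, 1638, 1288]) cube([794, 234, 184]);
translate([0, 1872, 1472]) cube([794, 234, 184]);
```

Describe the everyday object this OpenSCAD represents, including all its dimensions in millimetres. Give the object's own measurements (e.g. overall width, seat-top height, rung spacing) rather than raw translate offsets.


A straight staircase of 9 solid steps. Each step is 794 mm wide (x), 234 mm deep (y, the going) and 184 mm tall (the rise). The first step rests on the floor; each subsequent step sits one going further in +y and one rise higher in +z, directly behind and above the previous step with no overlap.


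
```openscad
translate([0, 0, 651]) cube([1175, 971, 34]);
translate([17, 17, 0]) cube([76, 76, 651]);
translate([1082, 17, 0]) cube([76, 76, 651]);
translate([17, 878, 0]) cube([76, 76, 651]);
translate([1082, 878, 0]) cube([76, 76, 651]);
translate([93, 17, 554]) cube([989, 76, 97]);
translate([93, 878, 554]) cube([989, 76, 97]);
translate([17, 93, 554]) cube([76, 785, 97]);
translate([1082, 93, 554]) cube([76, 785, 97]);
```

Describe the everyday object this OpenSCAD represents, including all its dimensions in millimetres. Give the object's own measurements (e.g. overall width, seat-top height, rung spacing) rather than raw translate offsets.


A rectangular dining table. The top is 1175×971×34 mm with its upper surface at z = 685 mm. It stands on four 76×76 mm square legs, each inset 17 mm from the nearest pair of top edges, running from the floor to the underside of the top. Four apron rails, 76 mm thick and 97 mm tall, run between adjacent legs with their top edges flush with the underside of the top and their outer faces flush with the legs' outer faces.


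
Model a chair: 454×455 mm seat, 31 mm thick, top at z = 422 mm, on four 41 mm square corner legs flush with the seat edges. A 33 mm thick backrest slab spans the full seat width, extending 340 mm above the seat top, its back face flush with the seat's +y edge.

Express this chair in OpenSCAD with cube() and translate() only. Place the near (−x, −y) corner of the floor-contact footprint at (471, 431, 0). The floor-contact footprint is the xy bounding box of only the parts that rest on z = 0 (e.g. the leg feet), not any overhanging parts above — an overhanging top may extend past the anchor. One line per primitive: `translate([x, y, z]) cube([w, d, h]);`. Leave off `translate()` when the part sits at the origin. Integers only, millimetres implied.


translate([471, 431, 391]) cube([454, 455, 31]);
translate([471, 431, 0]) cube([41, 41, 391]);
translate([884, 431, 0]) cube([41, 41, 391]);
translate([471, 845, 0]) cube([41, 41, 391]);
translate([884, 845, 0]) cube([41, 41, 391]);
translate([471, 853, 422]) cube([454, 33, 340]);


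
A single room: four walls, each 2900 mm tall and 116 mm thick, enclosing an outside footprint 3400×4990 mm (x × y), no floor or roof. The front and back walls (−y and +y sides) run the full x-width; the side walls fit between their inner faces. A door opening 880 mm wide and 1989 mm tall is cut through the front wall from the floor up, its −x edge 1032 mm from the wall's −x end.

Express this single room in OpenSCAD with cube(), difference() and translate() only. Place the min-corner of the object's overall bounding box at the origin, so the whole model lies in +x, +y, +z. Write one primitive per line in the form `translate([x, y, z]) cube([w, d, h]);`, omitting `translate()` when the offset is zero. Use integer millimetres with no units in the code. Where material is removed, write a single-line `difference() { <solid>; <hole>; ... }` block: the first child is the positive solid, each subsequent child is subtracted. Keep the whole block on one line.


difference() { cube([3400, 116, 2900]); translate([1032, 0, 0]) cube([880, 116, 1989]); }
translate([0, 4874, 0]) cube([3400, 116, 2900]);
translate([0, 116, 0]) cube([116, 4758, 2900]);
translate([3284, 116, 0]) cube([116, 4758, 2900]);


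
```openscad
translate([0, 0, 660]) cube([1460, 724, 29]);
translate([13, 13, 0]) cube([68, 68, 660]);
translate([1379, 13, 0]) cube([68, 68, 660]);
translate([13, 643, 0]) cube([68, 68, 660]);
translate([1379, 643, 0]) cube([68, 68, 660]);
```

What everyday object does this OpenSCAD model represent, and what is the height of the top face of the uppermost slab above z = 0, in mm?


A table. The table height is 689 mm.

A 1460×724×29 slab sits at z = 660 on four 68 mm square posts — a table. The top surface is at 660 + 29 = 689 mm.


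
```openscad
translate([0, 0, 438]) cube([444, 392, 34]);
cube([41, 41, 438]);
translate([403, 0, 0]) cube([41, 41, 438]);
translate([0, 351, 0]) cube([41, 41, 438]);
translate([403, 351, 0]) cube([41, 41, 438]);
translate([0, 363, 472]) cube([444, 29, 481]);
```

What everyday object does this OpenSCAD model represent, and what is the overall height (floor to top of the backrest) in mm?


A chair. The overall height is 953 mm.

A slab on four corner posts with a tall panel at the back — a chair. The seat slab sits at z = 438 with thickness 34, and the 481 mm backrest starts at the seat top, so the overall height is 438 + 34 + 481 = 953 mm.


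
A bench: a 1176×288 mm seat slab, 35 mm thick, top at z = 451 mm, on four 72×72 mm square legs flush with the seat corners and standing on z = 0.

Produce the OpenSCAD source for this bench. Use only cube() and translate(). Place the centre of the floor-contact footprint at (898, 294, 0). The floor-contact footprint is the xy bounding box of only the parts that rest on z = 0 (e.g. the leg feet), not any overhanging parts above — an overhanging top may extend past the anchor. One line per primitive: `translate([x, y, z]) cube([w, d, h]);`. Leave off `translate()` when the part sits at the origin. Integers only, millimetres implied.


translate([310, 150, 416]) cube([1176, 288, 35]);
translate([310, 150, 0]) cube([72, 72, 416]);
translate([310, 366, 0]) cube([72, 72, 416]);
translate([1414, 150, 0]) cube([72, 72, 416]);
translate([1414, 366, 0]) cube([72, 72, 416]);


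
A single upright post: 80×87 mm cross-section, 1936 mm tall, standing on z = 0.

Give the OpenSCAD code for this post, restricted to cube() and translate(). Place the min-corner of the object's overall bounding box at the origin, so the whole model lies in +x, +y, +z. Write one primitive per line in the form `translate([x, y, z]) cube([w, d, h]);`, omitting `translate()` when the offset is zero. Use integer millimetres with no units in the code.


cube([80, 87, 1936]);


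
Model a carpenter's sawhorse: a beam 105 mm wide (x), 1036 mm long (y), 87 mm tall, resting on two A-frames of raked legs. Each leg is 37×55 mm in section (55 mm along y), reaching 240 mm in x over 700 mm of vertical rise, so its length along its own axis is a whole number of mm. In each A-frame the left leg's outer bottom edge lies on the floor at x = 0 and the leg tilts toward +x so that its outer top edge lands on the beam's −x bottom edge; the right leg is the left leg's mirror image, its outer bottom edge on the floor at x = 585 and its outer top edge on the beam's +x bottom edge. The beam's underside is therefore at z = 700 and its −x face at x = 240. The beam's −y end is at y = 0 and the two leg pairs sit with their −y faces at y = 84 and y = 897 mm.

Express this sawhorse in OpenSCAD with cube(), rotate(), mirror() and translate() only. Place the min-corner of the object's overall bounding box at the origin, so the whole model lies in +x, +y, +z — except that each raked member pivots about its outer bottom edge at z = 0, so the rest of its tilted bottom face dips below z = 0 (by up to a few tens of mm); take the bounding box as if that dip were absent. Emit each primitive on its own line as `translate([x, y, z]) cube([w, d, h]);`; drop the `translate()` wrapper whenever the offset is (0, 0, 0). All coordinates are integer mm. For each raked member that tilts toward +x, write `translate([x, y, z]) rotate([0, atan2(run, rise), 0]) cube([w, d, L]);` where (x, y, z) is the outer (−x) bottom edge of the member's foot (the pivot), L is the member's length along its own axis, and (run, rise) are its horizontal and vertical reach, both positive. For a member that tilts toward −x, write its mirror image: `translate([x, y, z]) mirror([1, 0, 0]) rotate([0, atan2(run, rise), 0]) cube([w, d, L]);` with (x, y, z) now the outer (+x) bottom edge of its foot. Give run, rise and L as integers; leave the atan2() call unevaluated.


// leg length = √(240² + 700²) = 740
// right-leg outer foot x = 2·240 + 105 = 585
// beam min-corner = (240, 0, 700)
translate([240, 0, 700]) cube([105, 1036, 87]);
translate([0, 84, 0]) rotate([0, atan2(240, 700), 0]) cube([37, 55, 740]);
translate([585, 84, 0]) mirror([1, 0, 0]) rotate([0, atan2(240, 700), 0]) cube([37, 55, 740]);
translate([0, 897, 0]) rotate([0, atan2(240, 700), 0]) cube([37, 55, 740]);
translate([585, 897, 0]) mirror([1, 0, 0]) rotate([0, atan2(240, 700), 0]) cube([37, 55, 740]);


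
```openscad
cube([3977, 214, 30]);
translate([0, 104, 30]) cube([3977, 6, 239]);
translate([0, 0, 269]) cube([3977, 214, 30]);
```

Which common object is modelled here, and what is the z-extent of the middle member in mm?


An I-beam. The web height is 239 mm.

Two wide flanges with a thin centred web — an I-beam. Overall 299 mm minus two 30 mm flanges gives a web of 299 − 2·30 = 239 mm.


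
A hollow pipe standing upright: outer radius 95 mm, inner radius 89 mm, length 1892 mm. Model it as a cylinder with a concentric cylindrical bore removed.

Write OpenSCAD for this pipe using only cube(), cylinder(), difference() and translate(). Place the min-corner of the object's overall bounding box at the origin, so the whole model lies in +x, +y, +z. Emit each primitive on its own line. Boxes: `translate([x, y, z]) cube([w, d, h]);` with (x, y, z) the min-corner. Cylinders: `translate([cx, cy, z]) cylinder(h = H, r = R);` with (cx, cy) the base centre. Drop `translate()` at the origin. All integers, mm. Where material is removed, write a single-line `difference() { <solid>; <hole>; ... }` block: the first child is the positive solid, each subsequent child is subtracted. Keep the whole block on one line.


difference() { translate([95, 95, 0]) cylinder(h = 1892, r = 95); translate([95, 95, 0]) cylinder(h = 1892, r = 89); }


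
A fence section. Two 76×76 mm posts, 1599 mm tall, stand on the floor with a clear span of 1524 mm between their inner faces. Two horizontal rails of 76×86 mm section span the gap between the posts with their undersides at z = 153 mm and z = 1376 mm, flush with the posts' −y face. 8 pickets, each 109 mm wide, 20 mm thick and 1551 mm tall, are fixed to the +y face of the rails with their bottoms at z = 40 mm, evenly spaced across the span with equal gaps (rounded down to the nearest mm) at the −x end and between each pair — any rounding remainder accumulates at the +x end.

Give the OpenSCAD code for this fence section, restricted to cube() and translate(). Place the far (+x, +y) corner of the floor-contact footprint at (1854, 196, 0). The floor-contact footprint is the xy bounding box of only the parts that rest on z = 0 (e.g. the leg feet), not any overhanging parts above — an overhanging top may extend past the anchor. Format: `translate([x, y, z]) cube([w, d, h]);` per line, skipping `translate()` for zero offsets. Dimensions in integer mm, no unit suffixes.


translate([178, 120, 0]) cube([76, 76, 1599]);
translate([1778, 120, 0]) cube([76, 76, 1599]);
translate([254, 120, 153]) cube([1524, 76, 86]);
translate([254, 120, 1376]) cube([1524, 76, 86]);
translate([326, 196, 40]) cube([109, 20, 1551]);
translate([507, 196, 40]) cube([109, 20, 1551]);
translate([688, 196, 40]) cube([109, 20, 1551]);
translate([869, 196, 40]) cube([109, 20, 1551]);
translate([1050, 196, 40]) cube([109, 20, 1551]);
translate([1231, 196, 40]) cube([109, 20, 1551]);
translate([1412, 196, 40]) cube([109, 20, 1551]);
translate([1593, 196, 40]) cube([109, 20, 1551]);


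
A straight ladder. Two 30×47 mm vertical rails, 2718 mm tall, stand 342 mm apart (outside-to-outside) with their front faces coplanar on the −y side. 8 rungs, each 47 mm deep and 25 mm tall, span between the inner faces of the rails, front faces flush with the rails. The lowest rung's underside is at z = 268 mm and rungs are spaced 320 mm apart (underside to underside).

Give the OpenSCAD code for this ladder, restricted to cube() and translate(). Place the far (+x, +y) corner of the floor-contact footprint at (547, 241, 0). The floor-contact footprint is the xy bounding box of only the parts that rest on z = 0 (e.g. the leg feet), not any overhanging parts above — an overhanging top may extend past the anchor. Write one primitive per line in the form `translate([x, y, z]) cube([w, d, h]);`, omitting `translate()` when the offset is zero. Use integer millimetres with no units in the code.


translate([205, 194, 0]) cube([30, 47, 2718]);
translate([517, 194, 0]) cube([30, 47, 2718]);
translate([235, 194, 268]) cube([282, 47, 25]);
translate([235, 194, 588]) cube([282, 47, 25]);
translate([235, 194, 908]) cube([282, 47, 25]);
translate([235, 194, 1228]) cube([282, 47, 25]);
translate([235, 194, 1548]) cube([282, 47, 25]);
translate([235, 194, 1868]) cube([282, 47, 25]);
translate([235, 194, 2188]) cube([282, 47, 25]);
translate([235, 194, 2508]) cube([282, 47, 25]);


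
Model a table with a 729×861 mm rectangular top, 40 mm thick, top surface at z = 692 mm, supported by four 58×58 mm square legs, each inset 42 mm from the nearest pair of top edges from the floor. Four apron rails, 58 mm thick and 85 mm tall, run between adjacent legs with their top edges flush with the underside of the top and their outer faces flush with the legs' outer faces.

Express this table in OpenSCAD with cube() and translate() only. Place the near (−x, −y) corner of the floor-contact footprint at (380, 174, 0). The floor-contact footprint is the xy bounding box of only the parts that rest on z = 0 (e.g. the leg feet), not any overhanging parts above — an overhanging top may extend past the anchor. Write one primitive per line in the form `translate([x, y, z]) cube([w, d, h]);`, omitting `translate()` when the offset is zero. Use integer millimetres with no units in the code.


translate([338, 132, 652]) cube([729, 861, 40]);
translate([380, 174, 0]) cube([58, 58, 652]);
translate([967, 174, 0]) cube([58, 58, 652]);
translate([380, 893, 0]) cube([58, 58, 652]);
translate([967, 893, 0]) cube([58, 58, 652]);
translate([438, 174, 567]) cube([529, 58, 85]);
translate([438, 893, 567]) cube([529, 58, 85]);
translate([380, 232, 567]) cube([58, 661, 85]);
translate([967, 232, 567]) cube([58, 661, 85]);


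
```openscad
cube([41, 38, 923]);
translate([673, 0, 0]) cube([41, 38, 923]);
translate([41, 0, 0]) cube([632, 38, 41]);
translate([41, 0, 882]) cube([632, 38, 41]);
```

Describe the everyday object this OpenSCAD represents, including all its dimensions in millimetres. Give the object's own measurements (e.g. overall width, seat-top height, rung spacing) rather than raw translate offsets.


A rectangular picture frame lying in the x–z plane (depth along y). The opening is 632 mm wide (x) by 841 mm tall (z), surrounded by a border 41 mm wide on all four sides. The frame is 38 mm deep and is made of two full-height vertical stiles with two horizontal rails fitted between them.


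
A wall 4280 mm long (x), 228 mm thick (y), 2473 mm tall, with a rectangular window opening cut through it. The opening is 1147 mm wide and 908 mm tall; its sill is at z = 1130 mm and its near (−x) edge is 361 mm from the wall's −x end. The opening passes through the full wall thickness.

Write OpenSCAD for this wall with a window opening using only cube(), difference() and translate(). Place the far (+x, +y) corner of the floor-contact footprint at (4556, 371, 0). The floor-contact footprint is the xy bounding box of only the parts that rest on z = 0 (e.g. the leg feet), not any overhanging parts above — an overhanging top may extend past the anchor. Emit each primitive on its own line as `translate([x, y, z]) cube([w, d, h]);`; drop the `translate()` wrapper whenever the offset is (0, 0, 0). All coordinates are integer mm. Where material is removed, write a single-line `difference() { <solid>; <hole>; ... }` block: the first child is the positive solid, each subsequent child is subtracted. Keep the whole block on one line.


difference() { translate([276, 143, 0]) cube([4280, 228, 2473]); translate([637, 143, 1130]) cube([1147, 228, 908]); }


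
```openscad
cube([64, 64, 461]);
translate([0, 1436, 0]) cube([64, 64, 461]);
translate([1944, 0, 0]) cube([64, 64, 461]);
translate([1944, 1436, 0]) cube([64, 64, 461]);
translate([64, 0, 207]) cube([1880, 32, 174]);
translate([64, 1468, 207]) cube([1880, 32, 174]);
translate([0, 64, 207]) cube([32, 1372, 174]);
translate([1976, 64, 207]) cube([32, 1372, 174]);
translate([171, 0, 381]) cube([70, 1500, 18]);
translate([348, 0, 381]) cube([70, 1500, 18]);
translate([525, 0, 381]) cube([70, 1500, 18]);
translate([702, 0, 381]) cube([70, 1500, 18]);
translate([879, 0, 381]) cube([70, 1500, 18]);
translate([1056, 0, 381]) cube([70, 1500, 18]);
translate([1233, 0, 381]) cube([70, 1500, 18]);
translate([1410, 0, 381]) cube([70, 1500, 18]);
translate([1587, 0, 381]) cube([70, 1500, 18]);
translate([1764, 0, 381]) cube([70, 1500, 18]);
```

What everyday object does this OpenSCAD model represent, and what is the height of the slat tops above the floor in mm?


A bed frame. The slat-top height is 399 mm.

Four posts, four rails, and a row of slats — a bed frame. Slats sit on the rails at z = 207 + 174 = 381; with slat thickness 18, the top is 399 mm.


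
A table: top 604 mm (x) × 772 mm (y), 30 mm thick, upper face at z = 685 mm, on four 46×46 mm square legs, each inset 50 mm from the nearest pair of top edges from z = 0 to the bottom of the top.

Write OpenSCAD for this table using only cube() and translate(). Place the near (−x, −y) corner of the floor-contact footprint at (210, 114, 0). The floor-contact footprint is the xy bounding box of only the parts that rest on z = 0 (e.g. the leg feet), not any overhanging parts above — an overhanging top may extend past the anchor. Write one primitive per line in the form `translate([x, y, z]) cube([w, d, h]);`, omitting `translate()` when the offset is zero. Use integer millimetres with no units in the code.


translate([160, 64, 655]) cube([604, 772, 30]);
translate([210, 114, 0]) cube([46, 46, 655]);
translate([668, 114, 0]) cube([46, 46, 655]);
translate([210, 740, 0]) cube([46, 46, 655]);
translate([668, 740, 0]) cube([46, 46, 655]);


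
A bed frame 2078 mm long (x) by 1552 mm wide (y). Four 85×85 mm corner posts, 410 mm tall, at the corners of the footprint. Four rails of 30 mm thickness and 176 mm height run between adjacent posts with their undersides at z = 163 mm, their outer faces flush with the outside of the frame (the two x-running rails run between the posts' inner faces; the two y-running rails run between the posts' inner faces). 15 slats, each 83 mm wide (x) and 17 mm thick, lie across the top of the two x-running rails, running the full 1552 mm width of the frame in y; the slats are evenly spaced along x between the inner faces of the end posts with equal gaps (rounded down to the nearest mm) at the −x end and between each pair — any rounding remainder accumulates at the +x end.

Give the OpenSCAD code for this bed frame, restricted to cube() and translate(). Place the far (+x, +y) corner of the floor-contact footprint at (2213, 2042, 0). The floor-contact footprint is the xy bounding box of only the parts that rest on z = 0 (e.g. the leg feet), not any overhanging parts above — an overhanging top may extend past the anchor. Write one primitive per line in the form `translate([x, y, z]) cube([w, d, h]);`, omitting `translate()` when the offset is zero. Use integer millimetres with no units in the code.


translate([135, 490, 0]) cube([85, 85, 410]);
translate([135, 1957, 0]) cube([85, 85, 410]);
translate([2128, 490, 0]) cube([85, 85, 410]);
translate([2128, 1957, 0]) cube([85, 85, 410]);
translate([220, 490, 163]) cube([1908, 30, 176]);
translate([220, 2012, 163]) cube([1908, 30, 176]);
translate([135, 575, 163]) cube([30, 1382, 176]);
translate([2183, 575, 163]) cube([30, 1382, 176]);
translate([261, 490, 339]) cube([83, 1552, 17]);
translate([385, 490, 339]) cube([83, 1552, 17]);
translate([509, 490, 339]) cube([83, 1552, 17]);
translate([633, 490, 339]) cube([83, 1552, 17]);
translate([757, 490, 339]) cube([83, 1552, 17]);
translate([881, 490, 339]) cube([83, 1552, 17]);
translate([1005, 490, 339]) cube([83, 1552, 17]);
translate([1129, 490, 339]) cube([83, 1552, 17]);
translate([1253, 490, 339]) cube([83, 1552, 17]);
translate([1377, 490, 339]) cube([83, 1552, 17]);
translate([1501, 490, 339]) cube([83, 1552, 17]);
translate([1625, 490, 339]) cube([83, 1552, 17]);
translate([1749, 490, 339]) cube([83, 1552, 17]);
translate([1873, 490, 339]) cube([83, 1552, 17]);
translate([1997, 490, 339]) cube([83, 1552, 17]);


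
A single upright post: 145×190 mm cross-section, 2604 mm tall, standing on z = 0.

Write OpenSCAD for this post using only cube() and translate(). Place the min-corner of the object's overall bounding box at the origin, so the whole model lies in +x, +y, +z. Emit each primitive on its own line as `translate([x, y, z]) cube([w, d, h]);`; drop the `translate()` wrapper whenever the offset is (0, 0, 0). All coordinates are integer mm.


cube([145, 190, 2604]);


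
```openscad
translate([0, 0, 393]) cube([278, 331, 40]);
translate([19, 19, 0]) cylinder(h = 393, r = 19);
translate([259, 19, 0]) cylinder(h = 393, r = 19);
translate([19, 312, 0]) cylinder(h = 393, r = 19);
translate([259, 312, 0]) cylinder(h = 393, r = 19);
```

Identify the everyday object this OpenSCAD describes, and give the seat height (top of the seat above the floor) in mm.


A stool. The seat height is 433 mm.

A 278×331×40 slab at z = 393 on four corner cylinders — a stool. The seat top is 393 + 40 = 433 mm.


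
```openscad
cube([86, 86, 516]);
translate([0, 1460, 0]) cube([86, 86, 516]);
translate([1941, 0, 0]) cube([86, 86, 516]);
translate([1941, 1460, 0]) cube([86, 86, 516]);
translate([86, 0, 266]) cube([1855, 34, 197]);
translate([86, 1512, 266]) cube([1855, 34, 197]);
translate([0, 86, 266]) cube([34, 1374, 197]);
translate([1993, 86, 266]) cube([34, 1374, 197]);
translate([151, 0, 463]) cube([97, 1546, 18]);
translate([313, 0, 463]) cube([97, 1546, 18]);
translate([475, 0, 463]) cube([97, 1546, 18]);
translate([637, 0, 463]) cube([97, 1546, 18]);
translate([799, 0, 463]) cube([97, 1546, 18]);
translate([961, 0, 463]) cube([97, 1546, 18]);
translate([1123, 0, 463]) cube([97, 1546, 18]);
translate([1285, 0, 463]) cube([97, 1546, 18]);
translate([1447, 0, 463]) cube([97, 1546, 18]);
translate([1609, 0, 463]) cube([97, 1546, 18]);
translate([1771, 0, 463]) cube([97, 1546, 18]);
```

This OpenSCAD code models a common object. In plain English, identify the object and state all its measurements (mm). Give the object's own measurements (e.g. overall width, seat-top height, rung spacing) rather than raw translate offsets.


A bed frame 2027 mm long (x) by 1546 mm wide (y). Four 86×86 mm corner posts, 516 mm tall, at the corners of the footprint. Four rails of 34 mm thickness and 197 mm height run between adjacent posts with their undersides at z = 266 mm, their outer faces flush with the outside of the frame (the two x-running rails run between the posts' inner faces; the two y-running rails run between the posts' inner faces). 11 slats, each 97 mm wide (x) and 18 mm thick, lie across the top of the two x-running rails, running the full 1546 mm width of the frame in y; along x they sit between the end posts with a 65 mm gap after the −x posts and between neighbouring slats, leaving 73 mm before the +x posts.


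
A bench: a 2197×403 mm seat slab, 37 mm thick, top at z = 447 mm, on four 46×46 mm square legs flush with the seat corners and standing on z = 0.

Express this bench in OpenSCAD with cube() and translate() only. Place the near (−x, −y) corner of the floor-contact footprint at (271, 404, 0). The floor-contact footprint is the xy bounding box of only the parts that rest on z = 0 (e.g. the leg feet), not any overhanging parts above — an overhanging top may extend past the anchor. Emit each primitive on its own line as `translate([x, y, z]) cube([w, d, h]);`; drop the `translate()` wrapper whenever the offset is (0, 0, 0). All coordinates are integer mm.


translate([271, 404, 410]) cube([2197, 403, 37]);
translate([271, 404, 0]) cube([46, 46, 410]);
translate([271, 761, 0]) cube([46, 46, 410]);
translate([2422, 404, 0]) cube([46, 46, 410]);
translate([2422, 761, 0]) cube([46, 46, 410]);


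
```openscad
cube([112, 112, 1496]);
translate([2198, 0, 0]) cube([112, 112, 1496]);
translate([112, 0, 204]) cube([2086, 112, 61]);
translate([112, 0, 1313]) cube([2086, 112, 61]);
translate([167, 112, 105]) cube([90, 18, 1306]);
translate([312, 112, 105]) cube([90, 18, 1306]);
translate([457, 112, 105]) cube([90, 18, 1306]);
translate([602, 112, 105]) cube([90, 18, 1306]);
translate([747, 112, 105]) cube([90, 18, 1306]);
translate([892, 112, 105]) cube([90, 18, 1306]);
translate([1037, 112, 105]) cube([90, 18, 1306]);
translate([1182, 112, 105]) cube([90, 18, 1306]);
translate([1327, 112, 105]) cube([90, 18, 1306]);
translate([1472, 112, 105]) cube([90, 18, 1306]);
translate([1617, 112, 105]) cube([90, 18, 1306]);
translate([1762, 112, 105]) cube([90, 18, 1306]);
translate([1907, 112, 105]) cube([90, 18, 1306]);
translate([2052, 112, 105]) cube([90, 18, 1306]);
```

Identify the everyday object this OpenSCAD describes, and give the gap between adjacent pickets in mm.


A fence section. The picket gap is 55 mm.

Two posts, two rails, 14 pickets — a fence section. Span 2086 mm holds 14 pickets of 90 mm with 15 equal gaps: ⌊(2086 − 14·90) / 15⌋ = 55 mm.


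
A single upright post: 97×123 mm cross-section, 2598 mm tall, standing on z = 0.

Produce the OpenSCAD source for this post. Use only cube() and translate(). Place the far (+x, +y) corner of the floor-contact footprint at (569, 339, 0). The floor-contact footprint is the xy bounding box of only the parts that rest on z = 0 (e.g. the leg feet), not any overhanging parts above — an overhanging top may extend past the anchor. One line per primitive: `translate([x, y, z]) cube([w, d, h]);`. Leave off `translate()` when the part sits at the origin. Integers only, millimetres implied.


translate([472, 216, 0]) cube([97, 123, 2598]);


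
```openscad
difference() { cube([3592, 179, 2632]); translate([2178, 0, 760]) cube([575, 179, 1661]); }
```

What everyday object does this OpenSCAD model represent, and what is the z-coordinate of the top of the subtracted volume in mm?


A wall with a window opening. The window head height is 2421 mm.

A wall with a rectangular opening subtracted — a window. Sill at z = 760, opening 1661 mm tall, so the head is at 760 + 1661 = 2421 mm.


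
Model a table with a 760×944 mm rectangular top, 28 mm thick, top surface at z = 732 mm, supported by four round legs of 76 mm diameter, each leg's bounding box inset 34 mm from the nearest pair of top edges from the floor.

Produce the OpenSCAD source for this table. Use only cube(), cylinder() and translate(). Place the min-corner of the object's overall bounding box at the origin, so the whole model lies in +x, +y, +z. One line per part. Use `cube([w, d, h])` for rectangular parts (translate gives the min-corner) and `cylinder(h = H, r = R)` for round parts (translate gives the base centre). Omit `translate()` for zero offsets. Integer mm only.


translate([0, 0, 704]) cube([760, 944, 28]);
translate([72, 72, 0]) cylinder(h = 704, r = 38);
translate([688, 72, 0]) cylinder(h = 704, r = 38);
translate([72, 872, 0]) cylinder(h = 704, r = 38);
translate([688, 872, 0]) cylinder(h = 704, r = 38);


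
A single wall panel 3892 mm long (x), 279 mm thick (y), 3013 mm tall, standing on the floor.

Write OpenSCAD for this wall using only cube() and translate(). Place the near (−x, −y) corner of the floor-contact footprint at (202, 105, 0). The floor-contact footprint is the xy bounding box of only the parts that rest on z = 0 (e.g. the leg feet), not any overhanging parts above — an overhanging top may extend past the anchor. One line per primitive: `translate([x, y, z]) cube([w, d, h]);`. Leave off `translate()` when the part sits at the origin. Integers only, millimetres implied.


translate([202, 105, 0]) cube([3892, 279, 3013]);


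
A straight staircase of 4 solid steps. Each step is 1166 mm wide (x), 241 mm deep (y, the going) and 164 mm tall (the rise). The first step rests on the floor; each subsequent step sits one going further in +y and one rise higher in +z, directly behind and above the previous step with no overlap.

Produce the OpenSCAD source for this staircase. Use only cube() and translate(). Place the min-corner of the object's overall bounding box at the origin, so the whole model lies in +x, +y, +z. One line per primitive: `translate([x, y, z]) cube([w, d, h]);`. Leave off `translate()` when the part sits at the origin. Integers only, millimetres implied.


cube([1166, 241, 164]);
translate([0, 241, 164]) cube([1166, 241, 164]);
translate([0, 482, 328]) cube([1166, 241, 164]);
translate([0, 723, 492]) cube([1166, 241, 164]);


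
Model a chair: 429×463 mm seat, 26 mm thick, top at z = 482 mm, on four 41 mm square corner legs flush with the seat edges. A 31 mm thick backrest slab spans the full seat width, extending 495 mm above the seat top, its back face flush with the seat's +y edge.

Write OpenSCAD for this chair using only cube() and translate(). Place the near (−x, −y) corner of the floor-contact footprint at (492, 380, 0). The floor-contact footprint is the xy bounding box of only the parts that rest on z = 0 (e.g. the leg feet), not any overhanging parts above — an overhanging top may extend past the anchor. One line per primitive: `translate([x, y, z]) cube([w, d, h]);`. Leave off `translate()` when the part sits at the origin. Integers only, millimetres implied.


// leg_h = 482 - 26 = 456
translate([492, 380, 456]) cube([429, 463, 26]);
translate([492, 380, 0]) cube([41, 41, 456]);
translate([880, 380, 0]) cube([41, 41, 456]);
translate([492, 802, 0]) cube([41, 41, 456]);
translate([880, 802, 0]) cube([41, 41, 456]);
translate([492, 812, 482]) cube([429, 31, 495]);


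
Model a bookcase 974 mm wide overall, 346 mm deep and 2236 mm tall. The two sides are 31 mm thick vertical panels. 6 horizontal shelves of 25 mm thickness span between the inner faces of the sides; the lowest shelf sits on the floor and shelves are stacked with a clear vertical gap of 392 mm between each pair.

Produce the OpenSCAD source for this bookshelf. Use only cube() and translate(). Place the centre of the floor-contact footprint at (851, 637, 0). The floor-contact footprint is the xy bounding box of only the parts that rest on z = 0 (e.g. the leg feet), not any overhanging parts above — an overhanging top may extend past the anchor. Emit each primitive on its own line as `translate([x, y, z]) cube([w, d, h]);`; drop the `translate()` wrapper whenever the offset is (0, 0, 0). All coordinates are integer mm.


translate([364, 464, 0]) cube([31, 346, 2236]);
translate([1307, 464, 0]) cube([31, 346, 2236]);
translate([395, 464, 0]) cube([912, 346, 25]);
translate([395, 464, 417]) cube([912, 346, 25]);
translate([395, 464, 834]) cube([912, 346, 25]);
translate([395, 464, 1251]) cube([912, 346, 25]);
translate([395, 464, 1668]) cube([912, 346, 25]);
translate([395, 464, 2085]) cube([912, 346, 25]);


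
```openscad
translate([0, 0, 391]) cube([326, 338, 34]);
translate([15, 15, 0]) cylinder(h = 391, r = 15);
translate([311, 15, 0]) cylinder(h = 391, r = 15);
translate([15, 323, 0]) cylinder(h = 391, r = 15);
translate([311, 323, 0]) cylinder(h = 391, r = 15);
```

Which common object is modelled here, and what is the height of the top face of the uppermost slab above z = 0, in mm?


A stool. The seat height is 425 mm.

A 326×338×34 slab at z = 391 on four corner cylinders — a stool. The seat top is 391 + 34 = 425 mm.


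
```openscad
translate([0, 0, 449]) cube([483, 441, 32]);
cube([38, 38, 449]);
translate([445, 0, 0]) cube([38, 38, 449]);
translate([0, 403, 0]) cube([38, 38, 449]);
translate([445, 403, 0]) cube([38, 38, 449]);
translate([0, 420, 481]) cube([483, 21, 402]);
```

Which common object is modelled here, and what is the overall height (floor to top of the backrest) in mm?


A chair. The overall height is 883 mm.

A slab on four corner posts with a tall panel at the back — a chair. The seat slab sits at z = 449 with thickness 32, and the 402 mm backrest starts at the seat top, so the overall height is 449 + 32 + 402 = 883 mm.


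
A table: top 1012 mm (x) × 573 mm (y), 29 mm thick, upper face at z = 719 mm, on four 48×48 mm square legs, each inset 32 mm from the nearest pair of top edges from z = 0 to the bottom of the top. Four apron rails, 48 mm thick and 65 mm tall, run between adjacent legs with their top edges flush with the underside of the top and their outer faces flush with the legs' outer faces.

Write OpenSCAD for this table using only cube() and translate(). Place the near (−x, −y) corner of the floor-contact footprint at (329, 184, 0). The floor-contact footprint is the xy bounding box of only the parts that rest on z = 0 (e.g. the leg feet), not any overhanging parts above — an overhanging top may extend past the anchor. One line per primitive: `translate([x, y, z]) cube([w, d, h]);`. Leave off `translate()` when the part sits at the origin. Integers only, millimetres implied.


// leg_h = 719 - 29 = 690
// apron z = 690 - 65 = 625
translate([297, 152, 690]) cube([1012, 573, 29]);
translate([329, 184, 0]) cube([48, 48, 690]);
translate([1229, 184, 0]) cube([48, 48, 690]);
translate([329, 645, 0]) cube([48, 48, 690]);
translate([1229, 645, 0]) cube([48, 48, 690]);
translate([377, 184, 625]) cube([852, 48, 65]);
translate([377, 645, 625]) cube([852, 48, 65]);
translate([329, 232, 625]) cube([48, 413, 65]);
translate([1229, 232, 625]) cube([48, 413, 65]);


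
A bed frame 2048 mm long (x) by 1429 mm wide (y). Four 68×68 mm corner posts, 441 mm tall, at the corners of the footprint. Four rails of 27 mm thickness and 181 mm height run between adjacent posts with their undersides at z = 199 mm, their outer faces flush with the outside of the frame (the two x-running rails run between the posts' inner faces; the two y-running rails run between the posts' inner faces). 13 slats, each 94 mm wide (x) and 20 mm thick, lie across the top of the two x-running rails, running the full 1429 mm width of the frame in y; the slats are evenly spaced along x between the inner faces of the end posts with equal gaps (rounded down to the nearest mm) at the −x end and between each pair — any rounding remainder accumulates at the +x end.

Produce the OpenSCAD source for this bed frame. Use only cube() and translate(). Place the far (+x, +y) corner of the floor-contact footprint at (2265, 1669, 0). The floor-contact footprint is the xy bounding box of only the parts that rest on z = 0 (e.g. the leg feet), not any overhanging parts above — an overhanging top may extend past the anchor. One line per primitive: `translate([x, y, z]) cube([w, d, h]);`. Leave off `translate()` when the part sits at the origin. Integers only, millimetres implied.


translate([217, 240, 0]) cube([68, 68, 441]);
translate([217, 1601, 0]) cube([68, 68, 441]);
translate([2197, 240, 0]) cube([68, 68, 441]);
translate([2197, 1601, 0]) cube([68, 68, 441]);
translate([285, 240, 199]) cube([1912, 27, 181]);
translate([285, 1642, 199]) cube([1912, 27, 181]);
translate([217, 308, 199]) cube([27, 1293, 181]);
translate([2238, 308, 199]) cube([27, 1293, 181]);
translate([334, 240, 380]) cube([94, 1429, 20]);
translate([477, 240, 380]) cube([94, 1429, 20]);
translate([620, 240, 380]) cube([94, 1429, 20]);
translate([763, 240, 380]) cube([94, 1429, 20]);
translate([906, 240, 380]) cube([94, 1429, 20]);
translate([1049, 240, 380]) cube([94, 1429, 20]);
translate([1192, 240, 380]) cube([94, 1429, 20]);
translate([1335, 240, 380]) cube([94, 1429, 20]);
translate([1478, 240, 380]) cube([94, 1429, 20]);
translate([1621, 240, 380]) cube([94, 1429, 20]);
translate([1764, 240, 380]) cube([94, 1429, 20]);
translate([1907, 240, 380]) cube([94, 1429, 20]);
translate([2050, 240, 380]) cube([94, 1429, 20]);


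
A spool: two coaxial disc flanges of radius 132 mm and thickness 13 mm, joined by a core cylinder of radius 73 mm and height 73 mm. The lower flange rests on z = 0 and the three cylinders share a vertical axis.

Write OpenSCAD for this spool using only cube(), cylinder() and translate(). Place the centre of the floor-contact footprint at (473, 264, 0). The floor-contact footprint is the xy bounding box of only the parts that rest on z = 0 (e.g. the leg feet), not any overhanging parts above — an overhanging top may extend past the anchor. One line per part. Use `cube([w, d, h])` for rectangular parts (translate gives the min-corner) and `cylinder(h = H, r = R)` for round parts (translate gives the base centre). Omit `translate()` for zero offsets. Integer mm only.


translate([473, 264, 0]) cylinder(h = 13, r = 132);
translate([473, 264, 13]) cylinder(h = 73, r = 73);
translate([473, 264, 86]) cylinder(h = 13, r = 132);


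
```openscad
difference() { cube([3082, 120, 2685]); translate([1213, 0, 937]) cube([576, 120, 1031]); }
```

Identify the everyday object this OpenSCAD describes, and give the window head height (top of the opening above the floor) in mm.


A wall with a window opening. The window head height is 1968 mm.

A wall with a rectangular opening subtracted — a window. Sill at z = 937, opening 1031 mm tall, so the head is at 937 + 1031 = 1968 mm.


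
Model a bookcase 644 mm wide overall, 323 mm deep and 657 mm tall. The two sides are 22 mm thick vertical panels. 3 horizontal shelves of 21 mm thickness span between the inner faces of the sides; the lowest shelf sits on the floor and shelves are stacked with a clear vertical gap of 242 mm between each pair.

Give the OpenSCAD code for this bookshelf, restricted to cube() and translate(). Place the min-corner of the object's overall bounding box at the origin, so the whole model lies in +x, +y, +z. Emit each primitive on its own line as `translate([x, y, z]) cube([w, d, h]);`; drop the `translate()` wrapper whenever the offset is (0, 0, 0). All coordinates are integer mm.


cube([22, 323, 657]);
translate([622, 0, 0]) cube([22, 323, 657]);
translate([22, 0, 0]) cube([600, 323, 21]);
translate([22, 0, 263]) cube([600, 323, 21]);
translate([22, 0, 526]) cube([600, 323, 21]);


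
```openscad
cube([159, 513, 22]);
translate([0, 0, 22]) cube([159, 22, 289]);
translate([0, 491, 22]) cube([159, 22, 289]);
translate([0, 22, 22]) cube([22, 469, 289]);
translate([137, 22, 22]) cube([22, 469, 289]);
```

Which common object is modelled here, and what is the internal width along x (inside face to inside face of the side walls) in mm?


An open box. The internal width is 115 mm.

A 159×513 base slab with four walls standing on it — an open box. The base is 159 mm wide and the walls are 22 mm thick, so the internal width is 159 − 2 × 22 = 115 mm.


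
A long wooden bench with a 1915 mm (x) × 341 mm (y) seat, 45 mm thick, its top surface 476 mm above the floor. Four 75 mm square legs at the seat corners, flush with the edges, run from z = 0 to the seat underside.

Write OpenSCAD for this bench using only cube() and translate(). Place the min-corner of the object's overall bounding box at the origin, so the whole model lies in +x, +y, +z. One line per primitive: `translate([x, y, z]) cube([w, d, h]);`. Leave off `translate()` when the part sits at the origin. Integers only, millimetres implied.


// leg_h = 476 − 45 = 431
translate([0, 0, 431]) cube([1915, 341, 45]);
cube([75, 75, 431]);
translate([0, 266, 0]) cube([75, 75, 431]);
translate([1840, 0, 0]) cube([75, 75, 431]);
translate([1840, 266, 0]) cube([75, 75, 431]);
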